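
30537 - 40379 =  -9842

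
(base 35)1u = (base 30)25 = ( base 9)72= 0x41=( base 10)65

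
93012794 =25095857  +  67916937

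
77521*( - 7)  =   - 542647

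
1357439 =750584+606855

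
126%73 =53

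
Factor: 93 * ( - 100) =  - 2^2*3^1*5^2*31^1 = -9300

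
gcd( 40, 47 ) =1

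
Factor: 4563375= 3^1*5^3*43^1*283^1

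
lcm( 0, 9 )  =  0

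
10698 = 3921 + 6777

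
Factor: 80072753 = 80072753^1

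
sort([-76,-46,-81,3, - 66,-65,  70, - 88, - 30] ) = [ - 88, - 81, - 76 ,-66, - 65, - 46,  -  30 , 3 , 70] 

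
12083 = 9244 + 2839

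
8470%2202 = 1864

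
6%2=0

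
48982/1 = 48982 = 48982.00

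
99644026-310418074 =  - 210774048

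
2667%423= 129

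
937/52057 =937/52057 =0.02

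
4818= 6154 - 1336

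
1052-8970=  -  7918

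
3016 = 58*52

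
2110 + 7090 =9200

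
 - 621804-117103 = -738907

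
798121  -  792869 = 5252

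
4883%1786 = 1311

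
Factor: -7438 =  - 2^1*3719^1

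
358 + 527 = 885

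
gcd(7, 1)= 1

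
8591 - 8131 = 460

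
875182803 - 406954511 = 468228292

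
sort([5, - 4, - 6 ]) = [ - 6, - 4, 5] 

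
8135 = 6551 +1584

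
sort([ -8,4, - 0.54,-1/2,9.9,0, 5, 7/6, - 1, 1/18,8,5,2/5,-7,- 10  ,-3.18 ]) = [  -  10, - 8,-7, - 3.18, - 1, - 0.54,-1/2, 0, 1/18, 2/5, 7/6,4,  5,5,8,9.9 ]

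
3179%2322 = 857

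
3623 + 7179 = 10802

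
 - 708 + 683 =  - 25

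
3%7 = 3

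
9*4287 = 38583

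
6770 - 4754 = 2016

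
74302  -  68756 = 5546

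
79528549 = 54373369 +25155180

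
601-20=581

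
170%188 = 170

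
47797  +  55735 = 103532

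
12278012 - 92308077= - 80030065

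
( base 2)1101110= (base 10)110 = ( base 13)86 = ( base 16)6E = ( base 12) 92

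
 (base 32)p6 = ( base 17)2d7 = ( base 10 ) 806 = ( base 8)1446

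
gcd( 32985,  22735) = 5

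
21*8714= 182994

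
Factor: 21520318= 2^1*23^1 * 467833^1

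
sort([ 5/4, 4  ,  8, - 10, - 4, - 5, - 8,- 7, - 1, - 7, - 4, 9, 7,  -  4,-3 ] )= [ - 10, - 8,-7, - 7, - 5, - 4, - 4, - 4, - 3, - 1,5/4,  4,7, 8,9 ] 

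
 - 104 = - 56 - 48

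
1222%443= 336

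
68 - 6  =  62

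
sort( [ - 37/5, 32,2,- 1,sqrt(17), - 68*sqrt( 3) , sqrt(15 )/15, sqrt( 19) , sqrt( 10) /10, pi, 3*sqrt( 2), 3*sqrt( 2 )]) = [ - 68*sqrt(3 ),-37/5,  -  1, sqrt(15)/15,sqrt( 10)/10,2, pi,  sqrt( 17 ),3*sqrt( 2) , 3 * sqrt( 2 ),sqrt(19), 32]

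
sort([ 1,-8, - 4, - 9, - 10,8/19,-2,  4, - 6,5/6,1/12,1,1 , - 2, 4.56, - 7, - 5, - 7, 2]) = [-10, -9, - 8, - 7,-7, - 6, - 5, - 4,-2,- 2, 1/12, 8/19, 5/6, 1,1,1,2,4, 4.56]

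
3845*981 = 3771945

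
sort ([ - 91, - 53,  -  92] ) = [ - 92, - 91, - 53]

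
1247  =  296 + 951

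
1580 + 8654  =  10234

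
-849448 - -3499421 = 2649973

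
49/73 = 49/73=0.67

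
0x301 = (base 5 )11034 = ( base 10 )769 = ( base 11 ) 63a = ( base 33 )na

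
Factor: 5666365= 5^1*37^1*109^1*281^1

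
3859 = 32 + 3827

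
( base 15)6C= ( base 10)102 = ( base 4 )1212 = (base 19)57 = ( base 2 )1100110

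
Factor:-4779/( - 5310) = 2^( - 1)  *3^2 * 5^( - 1) = 9/10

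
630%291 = 48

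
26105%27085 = 26105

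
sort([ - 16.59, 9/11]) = [ - 16.59,9/11 ]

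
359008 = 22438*16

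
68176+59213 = 127389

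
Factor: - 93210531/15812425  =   - 3^1*5^( - 2 )*632497^(  -  1 )*31070177^1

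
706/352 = 2+1/176= 2.01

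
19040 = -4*( - 4760) 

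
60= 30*2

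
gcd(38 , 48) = 2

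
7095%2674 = 1747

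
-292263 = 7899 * ( - 37) 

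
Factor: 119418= 2^1*3^1*13^1*1531^1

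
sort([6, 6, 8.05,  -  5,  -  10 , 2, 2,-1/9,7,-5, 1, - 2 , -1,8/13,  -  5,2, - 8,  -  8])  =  [-10, - 8,  -  8 , - 5, - 5 , - 5,- 2,-1, - 1/9,8/13, 1, 2, 2,2, 6, 6, 7,8.05] 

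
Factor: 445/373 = 5^1  *89^1*373^(- 1)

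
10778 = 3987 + 6791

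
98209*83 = 8151347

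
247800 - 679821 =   -  432021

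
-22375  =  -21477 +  - 898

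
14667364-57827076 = - 43159712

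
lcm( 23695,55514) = 1942990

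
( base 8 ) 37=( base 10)31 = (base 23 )18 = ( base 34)v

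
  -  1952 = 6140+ - 8092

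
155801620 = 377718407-221916787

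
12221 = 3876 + 8345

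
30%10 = 0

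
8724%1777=1616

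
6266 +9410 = 15676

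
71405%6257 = 2578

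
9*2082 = 18738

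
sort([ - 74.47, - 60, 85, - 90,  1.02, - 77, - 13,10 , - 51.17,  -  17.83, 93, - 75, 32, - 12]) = [ - 90,  -  77, - 75, - 74.47, - 60, - 51.17, - 17.83, - 13,  -  12,1.02, 10,  32, 85,93]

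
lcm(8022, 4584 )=32088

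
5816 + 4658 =10474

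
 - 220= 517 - 737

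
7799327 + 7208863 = 15008190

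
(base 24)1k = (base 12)38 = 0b101100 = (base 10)44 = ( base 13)35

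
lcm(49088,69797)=4467008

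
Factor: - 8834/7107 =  - 2^1*3^( - 1)*7^1*23^( - 1)*103^( - 1)*631^1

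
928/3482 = 464/1741 = 0.27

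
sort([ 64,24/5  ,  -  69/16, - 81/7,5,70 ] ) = [ - 81/7,-69/16, 24/5,5,64, 70]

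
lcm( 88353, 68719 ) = 618471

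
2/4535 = 2/4535 = 0.00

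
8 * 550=4400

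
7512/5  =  1502 + 2/5 = 1502.40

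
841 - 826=15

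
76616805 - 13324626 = 63292179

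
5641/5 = 1128 + 1/5 = 1128.20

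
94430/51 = 1851 + 29/51 = 1851.57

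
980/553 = 140/79 =1.77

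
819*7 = 5733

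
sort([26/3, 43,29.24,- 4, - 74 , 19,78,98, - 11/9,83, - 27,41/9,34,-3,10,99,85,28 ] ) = [ - 74,-27, - 4, - 3,-11/9,41/9,26/3, 10, 19,28,29.24,34 , 43,78, 83,  85,98, 99]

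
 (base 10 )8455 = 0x2107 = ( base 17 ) 1c46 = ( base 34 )7an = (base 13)3B05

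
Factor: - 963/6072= -321/2024 = -2^( - 3)*3^1*11^(- 1 )*23^( - 1 )*107^1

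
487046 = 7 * 69578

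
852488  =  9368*91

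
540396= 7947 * 68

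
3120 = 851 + 2269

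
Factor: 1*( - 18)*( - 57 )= 2^1*3^3*19^1 = 1026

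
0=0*89808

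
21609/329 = 65 + 32/47  =  65.68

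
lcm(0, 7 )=0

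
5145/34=151 + 11/34 = 151.32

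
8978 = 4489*2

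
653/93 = 653/93 = 7.02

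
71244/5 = 14248+4/5 = 14248.80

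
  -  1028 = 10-1038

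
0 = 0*85203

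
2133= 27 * 79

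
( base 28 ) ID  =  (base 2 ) 1000000101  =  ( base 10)517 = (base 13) 30A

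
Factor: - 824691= - 3^1*7^1*173^1*227^1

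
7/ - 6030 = -1 + 6023/6030 = -0.00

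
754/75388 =377/37694 = 0.01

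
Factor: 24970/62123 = 2^1*5^1*11^1*23^( - 1) * 37^(-1)*73^(-1)*227^1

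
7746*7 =54222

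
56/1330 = 4/95 = 0.04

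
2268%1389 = 879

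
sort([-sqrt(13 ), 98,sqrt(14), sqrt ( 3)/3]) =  [-sqrt(13 ), sqrt( 3)/3  ,  sqrt(14) , 98]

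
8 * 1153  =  9224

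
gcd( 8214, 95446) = 2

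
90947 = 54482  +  36465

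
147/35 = 21/5  =  4.20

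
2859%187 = 54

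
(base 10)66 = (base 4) 1002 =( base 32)22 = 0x42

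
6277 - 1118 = 5159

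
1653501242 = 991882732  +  661618510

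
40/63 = 40/63 = 0.63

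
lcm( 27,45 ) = 135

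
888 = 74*12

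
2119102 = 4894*433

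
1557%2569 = 1557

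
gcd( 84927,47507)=1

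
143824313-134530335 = 9293978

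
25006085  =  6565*3809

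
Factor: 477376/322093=2^6*7459^1*322093^(-1 ) 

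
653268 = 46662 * 14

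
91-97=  - 6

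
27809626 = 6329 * 4394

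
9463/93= 101 + 70/93 = 101.75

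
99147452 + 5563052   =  104710504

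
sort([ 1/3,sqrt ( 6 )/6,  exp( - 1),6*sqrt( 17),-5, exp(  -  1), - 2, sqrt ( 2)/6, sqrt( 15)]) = [ - 5, - 2, sqrt( 2)/6, 1/3,  exp( - 1),exp(  -  1 ),sqrt(6)/6,sqrt( 15), 6*sqrt( 17)] 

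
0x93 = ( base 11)124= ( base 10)147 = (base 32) 4J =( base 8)223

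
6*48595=291570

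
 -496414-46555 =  - 542969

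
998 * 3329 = 3322342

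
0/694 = 0 = 0.00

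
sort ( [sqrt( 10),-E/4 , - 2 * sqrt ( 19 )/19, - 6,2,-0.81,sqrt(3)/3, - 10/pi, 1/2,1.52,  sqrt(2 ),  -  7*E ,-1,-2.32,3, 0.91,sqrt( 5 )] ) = [-7*E, - 6,  -  10/pi,-2.32 ,-1,-0.81,- E/4,-2*sqrt(19)/19,1/2,sqrt(3)/3, 0.91, sqrt(2 ), 1.52,2,sqrt(5 ),3,sqrt(10)] 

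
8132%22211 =8132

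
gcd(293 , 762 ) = 1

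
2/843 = 2/843 = 0.00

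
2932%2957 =2932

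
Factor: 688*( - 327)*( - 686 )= 2^5*3^1*7^3*43^1 *109^1 = 154333536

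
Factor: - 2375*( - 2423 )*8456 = 48661109000  =  2^3*5^3 * 7^1*19^1*151^1*2423^1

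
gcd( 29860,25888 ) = 4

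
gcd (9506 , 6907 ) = 1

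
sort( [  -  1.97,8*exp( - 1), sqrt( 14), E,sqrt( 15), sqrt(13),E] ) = [ - 1.97,  E,E,8*exp( - 1) , sqrt (13),sqrt( 14),  sqrt( 15) ]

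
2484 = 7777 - 5293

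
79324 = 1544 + 77780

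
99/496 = 99/496  =  0.20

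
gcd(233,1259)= 1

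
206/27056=103/13528 = 0.01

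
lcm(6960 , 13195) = 633360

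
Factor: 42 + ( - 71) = -29 = -29^1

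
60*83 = 4980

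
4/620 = 1/155=0.01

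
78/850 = 39/425 = 0.09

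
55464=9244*6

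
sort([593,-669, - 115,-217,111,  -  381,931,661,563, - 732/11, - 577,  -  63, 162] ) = [ - 669,  -  577,-381, - 217 , -115,-732/11, - 63,111 , 162, 563, 593,661,931] 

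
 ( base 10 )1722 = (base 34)1GM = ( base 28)25e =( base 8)3272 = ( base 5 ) 23342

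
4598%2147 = 304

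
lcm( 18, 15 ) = 90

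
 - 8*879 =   -  7032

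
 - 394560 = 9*(  -  43840)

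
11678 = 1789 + 9889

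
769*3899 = 2998331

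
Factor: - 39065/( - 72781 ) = 5^1* 13^1*73^( - 1 )*601^1*997^( -1 ) 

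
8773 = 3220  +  5553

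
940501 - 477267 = 463234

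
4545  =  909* 5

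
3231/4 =807 +3/4 = 807.75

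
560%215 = 130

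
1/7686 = 1/7686 = 0.00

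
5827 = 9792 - 3965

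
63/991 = 63/991 = 0.06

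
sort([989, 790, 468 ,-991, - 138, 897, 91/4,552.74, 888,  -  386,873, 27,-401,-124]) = [ - 991, -401, - 386, - 138, - 124, 91/4, 27,468 , 552.74,790,873, 888,897,989] 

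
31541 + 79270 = 110811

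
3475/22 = 157 + 21/22 = 157.95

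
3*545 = 1635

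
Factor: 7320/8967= 2^3*5^1*7^( - 2 ) = 40/49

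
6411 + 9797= 16208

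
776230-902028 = -125798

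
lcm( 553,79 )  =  553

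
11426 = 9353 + 2073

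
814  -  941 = - 127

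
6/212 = 3/106 = 0.03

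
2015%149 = 78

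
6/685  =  6/685 = 0.01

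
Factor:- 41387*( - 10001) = 413911387 = 73^1*137^1 * 41387^1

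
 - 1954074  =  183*( - 10678 ) 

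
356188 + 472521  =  828709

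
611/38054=611/38054 = 0.02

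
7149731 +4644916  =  11794647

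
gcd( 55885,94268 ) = 1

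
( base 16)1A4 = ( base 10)420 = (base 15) 1d0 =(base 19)132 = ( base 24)HC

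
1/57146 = 1/57146 = 0.00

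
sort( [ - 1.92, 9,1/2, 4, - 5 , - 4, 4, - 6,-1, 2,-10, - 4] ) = [-10, - 6, - 5,-4, - 4, - 1.92,-1,1/2, 2, 4,4,9]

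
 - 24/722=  - 1 + 349/361 = - 0.03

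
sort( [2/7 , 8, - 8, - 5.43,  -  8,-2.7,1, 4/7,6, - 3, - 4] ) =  [-8 , - 8, - 5.43,- 4, -3, - 2.7, 2/7, 4/7,1, 6, 8 ] 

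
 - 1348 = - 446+-902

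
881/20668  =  881/20668 = 0.04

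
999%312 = 63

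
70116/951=73+231/317 = 73.73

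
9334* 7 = 65338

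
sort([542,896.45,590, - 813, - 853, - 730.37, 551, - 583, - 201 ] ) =[  -  853, - 813, - 730.37, - 583,-201,  542, 551,590,896.45] 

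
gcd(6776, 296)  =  8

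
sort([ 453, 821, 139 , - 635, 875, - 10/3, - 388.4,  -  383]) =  [ - 635,-388.4, - 383, - 10/3 , 139,453, 821, 875]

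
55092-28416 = 26676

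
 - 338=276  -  614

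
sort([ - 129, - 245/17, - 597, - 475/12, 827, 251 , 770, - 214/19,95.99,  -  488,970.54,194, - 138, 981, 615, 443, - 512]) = [ - 597, - 512, - 488, - 138, - 129,-475/12, - 245/17 , - 214/19, 95.99, 194, 251, 443, 615, 770, 827, 970.54, 981]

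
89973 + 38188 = 128161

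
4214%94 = 78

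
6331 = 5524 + 807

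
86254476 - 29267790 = 56986686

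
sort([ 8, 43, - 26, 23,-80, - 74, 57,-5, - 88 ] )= [ - 88,-80, - 74, - 26, - 5,8, 23 , 43, 57 ] 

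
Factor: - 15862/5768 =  - 11/4 =- 2^(  -  2)*11^1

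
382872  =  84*4558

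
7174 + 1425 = 8599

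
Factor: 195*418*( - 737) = -2^1*3^1*5^1 *11^2*13^1*19^1*67^1 = - 60072870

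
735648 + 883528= 1619176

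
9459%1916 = 1795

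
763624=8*95453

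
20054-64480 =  - 44426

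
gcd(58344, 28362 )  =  6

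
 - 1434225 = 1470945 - 2905170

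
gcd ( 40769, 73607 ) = 1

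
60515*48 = 2904720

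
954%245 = 219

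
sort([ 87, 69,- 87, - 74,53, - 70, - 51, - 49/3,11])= [-87, - 74, - 70 ,-51 ,-49/3 , 11, 53, 69 , 87]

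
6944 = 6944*1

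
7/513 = 7/513 = 0.01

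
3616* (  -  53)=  - 191648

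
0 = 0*44692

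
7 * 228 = 1596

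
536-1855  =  -1319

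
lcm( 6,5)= 30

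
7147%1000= 147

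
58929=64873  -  5944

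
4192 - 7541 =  - 3349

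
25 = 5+20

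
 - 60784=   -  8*7598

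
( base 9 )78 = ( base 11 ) 65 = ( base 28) 2F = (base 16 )47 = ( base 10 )71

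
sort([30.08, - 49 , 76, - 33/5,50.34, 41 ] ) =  [-49, - 33/5 , 30.08 , 41,  50.34 , 76]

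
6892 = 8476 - 1584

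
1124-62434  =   - 61310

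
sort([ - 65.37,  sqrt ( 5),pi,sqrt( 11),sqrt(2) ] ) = [ - 65.37,sqrt( 2),sqrt( 5)  ,  pi,sqrt(11)]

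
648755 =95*6829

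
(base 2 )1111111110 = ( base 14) 530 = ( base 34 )U2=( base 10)1022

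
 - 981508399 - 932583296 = - 1914091695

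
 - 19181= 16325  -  35506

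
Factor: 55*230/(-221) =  - 2^1*5^2* 11^1*13^( - 1) * 17^( - 1)*23^1= - 12650/221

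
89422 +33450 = 122872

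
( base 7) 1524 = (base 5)4411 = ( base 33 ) IC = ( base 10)606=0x25e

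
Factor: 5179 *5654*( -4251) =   -  2^1*3^1*11^1*13^1*109^1*257^1*5179^1 = - 124478062566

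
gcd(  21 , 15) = 3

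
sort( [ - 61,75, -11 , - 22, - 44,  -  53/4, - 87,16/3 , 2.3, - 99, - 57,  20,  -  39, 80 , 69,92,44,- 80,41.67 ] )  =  [ - 99,- 87, - 80,- 61,  -  57,-44, -39, - 22, - 53/4, - 11 , 2.3,16/3,  20, 41.67,44,69, 75 , 80,92]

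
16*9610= 153760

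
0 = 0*204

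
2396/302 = 7+ 141/151 = 7.93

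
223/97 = 223/97 = 2.30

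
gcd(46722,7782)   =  6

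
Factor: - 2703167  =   - 23^1 * 117529^1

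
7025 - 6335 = 690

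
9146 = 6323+2823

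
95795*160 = 15327200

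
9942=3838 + 6104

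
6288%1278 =1176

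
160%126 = 34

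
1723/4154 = 1723/4154 = 0.41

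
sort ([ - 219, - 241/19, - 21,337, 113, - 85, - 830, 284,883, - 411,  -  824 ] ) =[ - 830 , - 824,-411 ,-219,-85, -21,- 241/19,113, 284 , 337, 883 ]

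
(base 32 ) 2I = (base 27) 31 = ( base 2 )1010010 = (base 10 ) 82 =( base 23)3d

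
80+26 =106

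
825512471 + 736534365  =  1562046836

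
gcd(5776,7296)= 304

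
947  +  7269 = 8216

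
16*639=10224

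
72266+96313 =168579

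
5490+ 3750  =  9240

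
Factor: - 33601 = -33601^1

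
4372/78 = 2186/39 = 56.05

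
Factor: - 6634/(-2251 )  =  2^1*31^1*107^1 * 2251^( - 1)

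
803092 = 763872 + 39220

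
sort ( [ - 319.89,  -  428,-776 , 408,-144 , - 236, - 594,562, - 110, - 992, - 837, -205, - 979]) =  [ - 992, - 979  ,-837, - 776, - 594, - 428, - 319.89 , - 236, - 205, - 144, - 110 , 408,562 ]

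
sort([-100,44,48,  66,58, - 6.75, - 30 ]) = [ - 100 , - 30, - 6.75, 44, 48, 58, 66] 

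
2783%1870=913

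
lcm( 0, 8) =0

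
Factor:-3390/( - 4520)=2^( - 2) * 3^1 = 3/4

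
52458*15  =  786870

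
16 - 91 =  - 75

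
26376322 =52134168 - 25757846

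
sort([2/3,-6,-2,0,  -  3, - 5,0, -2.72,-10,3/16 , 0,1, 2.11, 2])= [ - 10,-6,-5,-3,  -  2.72, - 2, 0,0, 0,3/16,2/3, 1,2, 2.11]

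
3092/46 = 1546/23 = 67.22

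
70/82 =35/41 = 0.85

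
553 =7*79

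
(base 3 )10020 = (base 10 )87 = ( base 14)63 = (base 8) 127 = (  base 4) 1113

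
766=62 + 704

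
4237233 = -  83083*(-51)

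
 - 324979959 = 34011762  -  358991721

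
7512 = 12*626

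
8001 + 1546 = 9547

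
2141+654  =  2795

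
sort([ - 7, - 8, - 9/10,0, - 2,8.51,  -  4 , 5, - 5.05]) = [ - 8,-7,-5.05, - 4,-2, - 9/10,0,5,8.51] 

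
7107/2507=309/109 = 2.83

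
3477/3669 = 1159/1223 = 0.95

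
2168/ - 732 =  - 542/183  =  - 2.96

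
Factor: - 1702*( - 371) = 2^1*7^1*23^1*37^1 * 53^1= 631442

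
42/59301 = 14/19767=0.00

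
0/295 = 0 = 0.00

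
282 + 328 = 610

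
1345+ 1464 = 2809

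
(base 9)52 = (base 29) 1I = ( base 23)21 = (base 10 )47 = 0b101111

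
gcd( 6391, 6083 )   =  77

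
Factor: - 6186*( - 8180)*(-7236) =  -2^5*3^4*5^1  *  67^1*  409^1*1031^1 =- 366152309280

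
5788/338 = 17 +21/169 =17.12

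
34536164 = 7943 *4348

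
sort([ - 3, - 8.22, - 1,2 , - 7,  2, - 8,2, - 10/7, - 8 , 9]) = [ - 8.22,- 8  , - 8, - 7, - 3, - 10/7  ,-1,2,2,  2,9]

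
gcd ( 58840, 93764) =4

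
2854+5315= 8169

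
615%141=51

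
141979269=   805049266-663069997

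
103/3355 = 103/3355=   0.03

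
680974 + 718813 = 1399787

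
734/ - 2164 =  - 367/1082=- 0.34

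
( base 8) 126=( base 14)62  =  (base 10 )86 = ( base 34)2i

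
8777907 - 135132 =8642775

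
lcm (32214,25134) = 2287194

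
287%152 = 135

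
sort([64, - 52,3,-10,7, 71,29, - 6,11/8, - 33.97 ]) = [-52, - 33.97, - 10, - 6,11/8,  3,7 , 29,64, 71 ]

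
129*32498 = 4192242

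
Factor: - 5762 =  - 2^1*43^1*67^1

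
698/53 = 13 + 9/53 = 13.17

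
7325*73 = 534725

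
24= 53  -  29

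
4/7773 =4/7773 = 0.00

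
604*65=39260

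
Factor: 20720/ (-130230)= - 2^3* 3^(-2 )*7^1*37^1*1447^( - 1 ) = -2072/13023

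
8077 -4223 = 3854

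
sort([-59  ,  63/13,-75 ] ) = [- 75, - 59, 63/13]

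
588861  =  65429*9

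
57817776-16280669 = 41537107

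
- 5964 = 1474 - 7438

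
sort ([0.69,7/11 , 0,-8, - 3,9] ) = [-8, - 3, 0,7/11, 0.69, 9]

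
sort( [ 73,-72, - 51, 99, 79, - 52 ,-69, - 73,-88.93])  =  [ - 88.93, - 73, - 72,-69,-52, - 51, 73, 79, 99 ]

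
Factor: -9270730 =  - 2^1*5^1*7^1 * 132439^1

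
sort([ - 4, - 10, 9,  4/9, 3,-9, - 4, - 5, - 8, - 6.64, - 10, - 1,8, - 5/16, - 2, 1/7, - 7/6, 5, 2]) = [ - 10, - 10, - 9,-8 , - 6.64, - 5, - 4, - 4, - 2, - 7/6, - 1, - 5/16,1/7, 4/9,2, 3, 5,8,  9]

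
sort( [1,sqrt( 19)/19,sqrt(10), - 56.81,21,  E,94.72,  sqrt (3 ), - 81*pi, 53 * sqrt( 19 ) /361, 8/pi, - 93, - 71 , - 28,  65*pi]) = [ -81*pi, - 93, - 71,-56.81,- 28,sqrt(19) /19,53*sqrt( 19 ) /361, 1,sqrt( 3),  8/pi,E,sqrt( 10 ),21 , 94.72, 65*pi ] 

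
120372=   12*10031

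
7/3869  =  7/3869  =  0.00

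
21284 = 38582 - 17298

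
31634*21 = 664314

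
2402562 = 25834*93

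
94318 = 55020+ 39298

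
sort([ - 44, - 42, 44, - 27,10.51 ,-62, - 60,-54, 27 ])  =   [  -  62, - 60,-54, - 44, - 42, - 27,  10.51,27,44 ] 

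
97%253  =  97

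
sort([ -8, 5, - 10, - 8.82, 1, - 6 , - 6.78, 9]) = [-10, - 8.82, - 8,  -  6.78,  -  6,1,5,9]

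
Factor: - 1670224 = -2^4*139^1*751^1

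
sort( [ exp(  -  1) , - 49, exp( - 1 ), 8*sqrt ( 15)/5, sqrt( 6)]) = [ - 49,  exp( - 1 ),exp(-1), sqrt (6 ),8 *sqrt(15 ) /5]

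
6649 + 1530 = 8179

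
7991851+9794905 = 17786756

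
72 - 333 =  - 261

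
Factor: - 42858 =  - 2^1 * 3^2*2381^1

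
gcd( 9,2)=1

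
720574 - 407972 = 312602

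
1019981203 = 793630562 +226350641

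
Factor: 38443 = 37^1*1039^1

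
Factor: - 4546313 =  - 101^1*45013^1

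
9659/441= 21 + 398/441 = 21.90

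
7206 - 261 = 6945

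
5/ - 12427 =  - 5/12427 =- 0.00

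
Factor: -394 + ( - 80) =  -474 = - 2^1*3^1*79^1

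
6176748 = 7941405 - 1764657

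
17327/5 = 17327/5=3465.40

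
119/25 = 119/25 = 4.76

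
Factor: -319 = -11^1*29^1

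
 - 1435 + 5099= 3664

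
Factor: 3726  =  2^1*3^4*23^1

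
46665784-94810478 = - 48144694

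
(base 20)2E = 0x36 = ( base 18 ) 30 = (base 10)54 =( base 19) 2G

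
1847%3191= 1847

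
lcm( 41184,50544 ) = 1111968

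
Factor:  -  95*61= - 5^1 * 19^1*61^1 =- 5795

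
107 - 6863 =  - 6756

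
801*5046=4041846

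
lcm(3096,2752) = 24768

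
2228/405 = 2228/405 = 5.50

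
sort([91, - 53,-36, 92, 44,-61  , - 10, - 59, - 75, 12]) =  [ - 75, - 61, - 59, - 53, - 36, - 10, 12, 44, 91, 92 ] 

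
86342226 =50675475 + 35666751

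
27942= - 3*( - 9314 ) 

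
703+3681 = 4384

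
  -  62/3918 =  - 31/1959= - 0.02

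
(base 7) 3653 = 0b10101010001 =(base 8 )2521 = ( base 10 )1361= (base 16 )551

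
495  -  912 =  -  417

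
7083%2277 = 252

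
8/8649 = 8/8649 = 0.00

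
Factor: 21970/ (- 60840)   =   -2^( - 2 ) * 3^( - 2)*13^1 = - 13/36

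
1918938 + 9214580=11133518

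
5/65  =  1/13= 0.08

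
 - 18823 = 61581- 80404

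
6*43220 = 259320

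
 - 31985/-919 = 34 + 739/919 =34.80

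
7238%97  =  60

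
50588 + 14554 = 65142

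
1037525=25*41501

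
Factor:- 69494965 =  - 5^1*173^1 * 80341^1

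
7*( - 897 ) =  - 6279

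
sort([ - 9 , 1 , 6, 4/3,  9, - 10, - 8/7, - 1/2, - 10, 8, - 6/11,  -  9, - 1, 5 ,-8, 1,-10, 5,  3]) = [ - 10, - 10, - 10 , - 9, - 9, - 8, - 8/7, - 1 , - 6/11, - 1/2,1,1,  4/3, 3,5, 5, 6, 8,9]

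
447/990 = 149/330  =  0.45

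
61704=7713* 8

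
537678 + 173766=711444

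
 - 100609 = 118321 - 218930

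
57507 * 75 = 4313025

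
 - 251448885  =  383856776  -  635305661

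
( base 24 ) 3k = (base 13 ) 71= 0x5c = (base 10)92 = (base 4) 1130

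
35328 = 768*46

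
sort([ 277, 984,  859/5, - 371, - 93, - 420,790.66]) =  [ - 420,- 371, - 93, 859/5, 277, 790.66,  984]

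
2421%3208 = 2421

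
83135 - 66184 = 16951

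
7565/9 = 840 + 5/9 =840.56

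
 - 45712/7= - 45712/7=- 6530.29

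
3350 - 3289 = 61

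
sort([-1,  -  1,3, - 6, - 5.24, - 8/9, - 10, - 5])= [ - 10,-6, - 5.24 , - 5, - 1, -1, - 8/9,3]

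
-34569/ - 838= 34569/838 =41.25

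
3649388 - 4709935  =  -1060547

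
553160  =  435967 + 117193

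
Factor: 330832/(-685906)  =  -232/481 = - 2^3*13^( - 1)*29^1 * 37^ (-1)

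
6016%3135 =2881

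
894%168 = 54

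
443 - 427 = 16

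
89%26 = 11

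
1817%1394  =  423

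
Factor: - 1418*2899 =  - 2^1*13^1*223^1*709^1 =-4110782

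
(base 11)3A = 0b101011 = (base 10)43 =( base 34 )19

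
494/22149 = 494/22149 = 0.02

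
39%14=11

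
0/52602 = 0 = 0.00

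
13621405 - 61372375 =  - 47750970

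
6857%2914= 1029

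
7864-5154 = 2710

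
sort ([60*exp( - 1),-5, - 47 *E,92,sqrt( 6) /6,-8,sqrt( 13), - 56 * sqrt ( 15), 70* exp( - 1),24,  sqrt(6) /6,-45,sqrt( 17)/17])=[ - 56 * sqrt(15),  -  47 * E, -45,-8,  -  5,sqrt( 17) /17,sqrt( 6)/6,sqrt (6) /6,sqrt(13), 60 * exp( - 1 ), 24 , 70* exp( - 1), 92] 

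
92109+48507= 140616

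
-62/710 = - 1 + 324/355 = - 0.09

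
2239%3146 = 2239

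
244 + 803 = 1047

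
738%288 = 162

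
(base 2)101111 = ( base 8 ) 57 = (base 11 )43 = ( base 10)47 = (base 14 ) 35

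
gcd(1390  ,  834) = 278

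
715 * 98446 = 70388890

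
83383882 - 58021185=25362697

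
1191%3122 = 1191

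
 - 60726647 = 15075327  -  75801974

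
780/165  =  52/11 = 4.73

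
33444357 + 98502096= 131946453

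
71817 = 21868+49949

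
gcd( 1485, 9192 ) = 3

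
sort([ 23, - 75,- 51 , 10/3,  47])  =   [ - 75 ,-51,10/3,23, 47]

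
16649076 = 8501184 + 8147892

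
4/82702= 2/41351=0.00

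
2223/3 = 741 = 741.00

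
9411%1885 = 1871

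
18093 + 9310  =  27403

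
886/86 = 443/43=10.30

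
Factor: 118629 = 3^2*7^2 * 269^1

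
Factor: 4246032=2^4*3^1*7^1*12637^1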